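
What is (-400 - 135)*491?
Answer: -262685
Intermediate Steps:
(-400 - 135)*491 = -535*491 = -262685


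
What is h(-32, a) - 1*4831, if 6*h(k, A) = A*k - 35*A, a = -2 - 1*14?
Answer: -13957/3 ≈ -4652.3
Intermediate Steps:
a = -16 (a = -2 - 14 = -16)
h(k, A) = -35*A/6 + A*k/6 (h(k, A) = (A*k - 35*A)/6 = (-35*A + A*k)/6 = -35*A/6 + A*k/6)
h(-32, a) - 1*4831 = (1/6)*(-16)*(-35 - 32) - 1*4831 = (1/6)*(-16)*(-67) - 4831 = 536/3 - 4831 = -13957/3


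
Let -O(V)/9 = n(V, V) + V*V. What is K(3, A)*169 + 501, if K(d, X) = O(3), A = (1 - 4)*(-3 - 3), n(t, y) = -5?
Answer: -5583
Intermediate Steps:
A = 18 (A = -3*(-6) = 18)
O(V) = 45 - 9*V² (O(V) = -9*(-5 + V*V) = -9*(-5 + V²) = 45 - 9*V²)
K(d, X) = -36 (K(d, X) = 45 - 9*3² = 45 - 9*9 = 45 - 81 = -36)
K(3, A)*169 + 501 = -36*169 + 501 = -6084 + 501 = -5583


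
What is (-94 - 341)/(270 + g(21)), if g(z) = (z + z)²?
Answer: -145/678 ≈ -0.21386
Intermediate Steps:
g(z) = 4*z² (g(z) = (2*z)² = 4*z²)
(-94 - 341)/(270 + g(21)) = (-94 - 341)/(270 + 4*21²) = -435/(270 + 4*441) = -435/(270 + 1764) = -435/2034 = -435*1/2034 = -145/678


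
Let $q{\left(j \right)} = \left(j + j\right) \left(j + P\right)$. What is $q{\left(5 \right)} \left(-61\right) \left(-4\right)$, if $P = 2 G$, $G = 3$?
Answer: $26840$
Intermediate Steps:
$P = 6$ ($P = 2 \cdot 3 = 6$)
$q{\left(j \right)} = 2 j \left(6 + j\right)$ ($q{\left(j \right)} = \left(j + j\right) \left(j + 6\right) = 2 j \left(6 + j\right)$)
$q{\left(5 \right)} \left(-61\right) \left(-4\right) = 2 \cdot 5 \left(6 + 5\right) \left(-61\right) \left(-4\right) = 2 \cdot 5 \cdot 11 \left(-61\right) \left(-4\right) = 110 \left(-61\right) \left(-4\right) = \left(-6710\right) \left(-4\right) = 26840$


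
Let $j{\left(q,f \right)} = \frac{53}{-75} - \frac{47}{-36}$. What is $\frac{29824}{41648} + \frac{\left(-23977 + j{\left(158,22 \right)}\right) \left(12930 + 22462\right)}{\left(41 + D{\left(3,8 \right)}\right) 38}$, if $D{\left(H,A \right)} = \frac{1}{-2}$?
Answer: $- \frac{26157222222536}{47439675} \approx -5.5138 \cdot 10^{5}$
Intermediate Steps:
$D{\left(H,A \right)} = - \frac{1}{2}$
$j{\left(q,f \right)} = \frac{539}{900}$ ($j{\left(q,f \right)} = 53 \left(- \frac{1}{75}\right) - - \frac{47}{36} = - \frac{53}{75} + \frac{47}{36} = \frac{539}{900}$)
$\frac{29824}{41648} + \frac{\left(-23977 + j{\left(158,22 \right)}\right) \left(12930 + 22462\right)}{\left(41 + D{\left(3,8 \right)}\right) 38} = \frac{29824}{41648} + \frac{\left(-23977 + \frac{539}{900}\right) \left(12930 + 22462\right)}{\left(41 - \frac{1}{2}\right) 38} = 29824 \cdot \frac{1}{41648} + \frac{\left(- \frac{21578761}{900}\right) 35392}{\frac{81}{2} \cdot 38} = \frac{1864}{2603} - \frac{190928877328}{225 \cdot 1539} = \frac{1864}{2603} - \frac{190928877328}{346275} = - \frac{26157222222536}{47439675}$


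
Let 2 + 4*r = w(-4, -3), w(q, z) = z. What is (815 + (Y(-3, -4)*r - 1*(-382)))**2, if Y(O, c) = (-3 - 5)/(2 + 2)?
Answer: 5755201/4 ≈ 1.4388e+6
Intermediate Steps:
r = -5/4 (r = -1/2 + (1/4)*(-3) = -1/2 - 3/4 = -5/4 ≈ -1.2500)
Y(O, c) = -2 (Y(O, c) = -8/4 = -8*1/4 = -2)
(815 + (Y(-3, -4)*r - 1*(-382)))**2 = (815 + (-2*(-5/4) - 1*(-382)))**2 = (815 + (5/2 + 382))**2 = (815 + 769/2)**2 = (2399/2)**2 = 5755201/4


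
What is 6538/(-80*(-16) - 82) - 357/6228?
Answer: 6715163/1243524 ≈ 5.4001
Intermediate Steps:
6538/(-80*(-16) - 82) - 357/6228 = 6538/(1280 - 82) - 357*1/6228 = 6538/1198 - 119/2076 = 6538*(1/1198) - 119/2076 = 3269/599 - 119/2076 = 6715163/1243524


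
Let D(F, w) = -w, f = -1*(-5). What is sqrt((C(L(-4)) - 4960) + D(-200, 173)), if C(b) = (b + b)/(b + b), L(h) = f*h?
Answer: 2*I*sqrt(1283) ≈ 71.638*I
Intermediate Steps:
f = 5
L(h) = 5*h
C(b) = 1 (C(b) = (2*b)/((2*b)) = (2*b)*(1/(2*b)) = 1)
sqrt((C(L(-4)) - 4960) + D(-200, 173)) = sqrt((1 - 4960) - 1*173) = sqrt(-4959 - 173) = sqrt(-5132) = 2*I*sqrt(1283)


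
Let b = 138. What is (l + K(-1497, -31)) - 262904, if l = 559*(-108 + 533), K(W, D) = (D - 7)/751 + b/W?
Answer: -9492070929/374749 ≈ -25329.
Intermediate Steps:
K(W, D) = -7/751 + 138/W + D/751 (K(W, D) = (D - 7)/751 + 138/W = (-7 + D)*(1/751) + 138/W = (-7/751 + D/751) + 138/W = -7/751 + 138/W + D/751)
l = 237575 (l = 559*425 = 237575)
(l + K(-1497, -31)) - 262904 = (237575 + (1/751)*(103638 - 1497*(-7 - 31))/(-1497)) - 262904 = (237575 + (1/751)*(-1/1497)*(103638 - 1497*(-38))) - 262904 = (237575 + (1/751)*(-1/1497)*(103638 + 56886)) - 262904 = (237575 + (1/751)*(-1/1497)*160524) - 262904 = (237575 - 53508/374749) - 262904 = 89030940167/374749 - 262904 = -9492070929/374749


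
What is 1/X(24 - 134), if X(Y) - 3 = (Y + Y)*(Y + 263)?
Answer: -1/33657 ≈ -2.9711e-5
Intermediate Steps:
X(Y) = 3 + 2*Y*(263 + Y) (X(Y) = 3 + (Y + Y)*(Y + 263) = 3 + (2*Y)*(263 + Y) = 3 + 2*Y*(263 + Y))
1/X(24 - 134) = 1/(3 + 2*(24 - 134)² + 526*(24 - 134)) = 1/(3 + 2*(-110)² + 526*(-110)) = 1/(3 + 2*12100 - 57860) = 1/(3 + 24200 - 57860) = 1/(-33657) = -1/33657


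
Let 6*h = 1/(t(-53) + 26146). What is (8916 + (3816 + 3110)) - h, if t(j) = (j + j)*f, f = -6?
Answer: 2545682663/160692 ≈ 15842.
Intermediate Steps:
t(j) = -12*j (t(j) = (j + j)*(-6) = (2*j)*(-6) = -12*j)
h = 1/160692 (h = 1/(6*(-12*(-53) + 26146)) = 1/(6*(636 + 26146)) = (⅙)/26782 = (⅙)*(1/26782) = 1/160692 ≈ 6.2231e-6)
(8916 + (3816 + 3110)) - h = (8916 + (3816 + 3110)) - 1*1/160692 = (8916 + 6926) - 1/160692 = 15842 - 1/160692 = 2545682663/160692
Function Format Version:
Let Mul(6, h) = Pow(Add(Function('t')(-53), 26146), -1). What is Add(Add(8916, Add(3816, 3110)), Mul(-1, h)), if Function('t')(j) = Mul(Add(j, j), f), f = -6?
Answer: Rational(2545682663, 160692) ≈ 15842.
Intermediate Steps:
Function('t')(j) = Mul(-12, j) (Function('t')(j) = Mul(Add(j, j), -6) = Mul(Mul(2, j), -6) = Mul(-12, j))
h = Rational(1, 160692) (h = Mul(Rational(1, 6), Pow(Add(Mul(-12, -53), 26146), -1)) = Mul(Rational(1, 6), Pow(Add(636, 26146), -1)) = Mul(Rational(1, 6), Pow(26782, -1)) = Mul(Rational(1, 6), Rational(1, 26782)) = Rational(1, 160692) ≈ 6.2231e-6)
Add(Add(8916, Add(3816, 3110)), Mul(-1, h)) = Add(Add(8916, Add(3816, 3110)), Mul(-1, Rational(1, 160692))) = Add(Add(8916, 6926), Rational(-1, 160692)) = Add(15842, Rational(-1, 160692)) = Rational(2545682663, 160692)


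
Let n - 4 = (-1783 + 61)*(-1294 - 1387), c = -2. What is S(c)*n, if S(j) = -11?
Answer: -50783546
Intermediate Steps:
n = 4616686 (n = 4 + (-1783 + 61)*(-1294 - 1387) = 4 - 1722*(-2681) = 4 + 4616682 = 4616686)
S(c)*n = -11*4616686 = -50783546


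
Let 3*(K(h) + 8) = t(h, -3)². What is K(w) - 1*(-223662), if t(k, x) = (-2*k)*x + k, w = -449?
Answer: 10549411/3 ≈ 3.5165e+6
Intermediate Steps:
t(k, x) = k - 2*k*x (t(k, x) = -2*k*x + k = k - 2*k*x)
K(h) = -8 + 49*h²/3 (K(h) = -8 + (h*(1 - 2*(-3)))²/3 = -8 + (h*(1 + 6))²/3 = -8 + (h*7)²/3 = -8 + (7*h)²/3 = -8 + (49*h²)/3 = -8 + 49*h²/3)
K(w) - 1*(-223662) = (-8 + (49/3)*(-449)²) - 1*(-223662) = (-8 + (49/3)*201601) + 223662 = (-8 + 9878449/3) + 223662 = 9878425/3 + 223662 = 10549411/3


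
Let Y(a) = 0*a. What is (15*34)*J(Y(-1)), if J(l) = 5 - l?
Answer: 2550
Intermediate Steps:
Y(a) = 0
(15*34)*J(Y(-1)) = (15*34)*(5 - 1*0) = 510*(5 + 0) = 510*5 = 2550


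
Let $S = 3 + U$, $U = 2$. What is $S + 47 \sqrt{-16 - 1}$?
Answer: $5 + 47 i \sqrt{17} \approx 5.0 + 193.79 i$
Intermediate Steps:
$S = 5$ ($S = 3 + 2 = 5$)
$S + 47 \sqrt{-16 - 1} = 5 + 47 \sqrt{-16 - 1} = 5 + 47 \sqrt{-17} = 5 + 47 i \sqrt{17}$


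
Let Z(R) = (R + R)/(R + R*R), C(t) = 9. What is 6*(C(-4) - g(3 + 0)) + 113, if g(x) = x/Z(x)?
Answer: 131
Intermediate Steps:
Z(R) = 2*R/(R + R²) (Z(R) = (2*R)/(R + R²) = 2*R/(R + R²))
g(x) = x*(½ + x/2) (g(x) = x/((2/(1 + x))) = x*(½ + x/2))
6*(C(-4) - g(3 + 0)) + 113 = 6*(9 - (3 + 0)*(1 + (3 + 0))/2) + 113 = 6*(9 - 3*(1 + 3)/2) + 113 = 6*(9 - 3*4/2) + 113 = 6*(9 - 1*6) + 113 = 6*(9 - 6) + 113 = 6*3 + 113 = 18 + 113 = 131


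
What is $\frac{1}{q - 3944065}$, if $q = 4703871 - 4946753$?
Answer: $- \frac{1}{4186947} \approx -2.3884 \cdot 10^{-7}$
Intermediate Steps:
$q = -242882$
$\frac{1}{q - 3944065} = \frac{1}{-242882 - 3944065} = \frac{1}{-4186947} = - \frac{1}{4186947}$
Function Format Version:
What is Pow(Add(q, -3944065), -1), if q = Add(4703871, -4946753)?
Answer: Rational(-1, 4186947) ≈ -2.3884e-7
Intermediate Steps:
q = -242882
Pow(Add(q, -3944065), -1) = Pow(Add(-242882, -3944065), -1) = Pow(-4186947, -1) = Rational(-1, 4186947)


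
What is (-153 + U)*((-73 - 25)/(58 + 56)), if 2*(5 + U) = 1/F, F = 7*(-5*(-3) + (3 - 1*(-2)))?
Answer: 309673/2280 ≈ 135.82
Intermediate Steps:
F = 140 (F = 7*(15 + (3 + 2)) = 7*(15 + 5) = 7*20 = 140)
U = -1399/280 (U = -5 + (½)/140 = -5 + (½)*(1/140) = -5 + 1/280 = -1399/280 ≈ -4.9964)
(-153 + U)*((-73 - 25)/(58 + 56)) = (-153 - 1399/280)*((-73 - 25)/(58 + 56)) = -(-309673)/(20*114) = -44239/280*(-49/57) = 309673/2280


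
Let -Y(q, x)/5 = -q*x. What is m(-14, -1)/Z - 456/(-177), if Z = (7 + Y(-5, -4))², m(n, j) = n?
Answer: 1739422/675491 ≈ 2.5750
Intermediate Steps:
Y(q, x) = 5*q*x (Y(q, x) = -(-5)*q*x = 5*q*x)
Z = 11449 (Z = (7 + 5*(-5)*(-4))² = (7 + 100)² = 107² = 11449)
m(-14, -1)/Z - 456/(-177) = -14/11449 - 456/(-177) = -14*1/11449 - 456*(-1/177) = -14/11449 + 152/59 = 1739422/675491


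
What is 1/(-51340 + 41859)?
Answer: -1/9481 ≈ -0.00010547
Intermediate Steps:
1/(-51340 + 41859) = 1/(-9481) = -1/9481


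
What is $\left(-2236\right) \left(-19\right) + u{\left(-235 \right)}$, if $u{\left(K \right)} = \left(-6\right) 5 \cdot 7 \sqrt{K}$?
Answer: $42484 - 210 i \sqrt{235} \approx 42484.0 - 3219.2 i$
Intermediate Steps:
$u{\left(K \right)} = - 210 \sqrt{K}$ ($u{\left(K \right)} = \left(-30\right) 7 \sqrt{K} = - 210 \sqrt{K}$)
$\left(-2236\right) \left(-19\right) + u{\left(-235 \right)} = \left(-2236\right) \left(-19\right) - 210 \sqrt{-235} = 42484 - 210 i \sqrt{235}$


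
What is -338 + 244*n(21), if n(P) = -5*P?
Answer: -25958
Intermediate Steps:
-338 + 244*n(21) = -338 + 244*(-5*21) = -338 + 244*(-105) = -338 - 25620 = -25958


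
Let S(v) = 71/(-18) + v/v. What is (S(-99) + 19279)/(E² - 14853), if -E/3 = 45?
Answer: 346969/60696 ≈ 5.7165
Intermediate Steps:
E = -135 (E = -3*45 = -135)
S(v) = -53/18 (S(v) = 71*(-1/18) + 1 = -71/18 + 1 = -53/18)
(S(-99) + 19279)/(E² - 14853) = (-53/18 + 19279)/((-135)² - 14853) = 346969/(18*(18225 - 14853)) = (346969/18)/3372 = (346969/18)*(1/3372) = 346969/60696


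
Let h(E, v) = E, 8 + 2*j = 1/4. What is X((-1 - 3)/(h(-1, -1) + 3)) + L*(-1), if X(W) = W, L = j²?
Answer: -1089/64 ≈ -17.016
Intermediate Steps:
j = -31/8 (j = -4 + (½)/4 = -4 + (½)*(¼) = -4 + ⅛ = -31/8 ≈ -3.8750)
L = 961/64 (L = (-31/8)² = 961/64 ≈ 15.016)
X((-1 - 3)/(h(-1, -1) + 3)) + L*(-1) = (-1 - 3)/(-1 + 3) + (961/64)*(-1) = -4/2 - 961/64 = -4*½ - 961/64 = -2 - 961/64 = -1089/64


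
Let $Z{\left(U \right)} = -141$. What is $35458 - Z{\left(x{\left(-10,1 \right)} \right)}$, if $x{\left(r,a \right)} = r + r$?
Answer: $35599$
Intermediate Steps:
$x{\left(r,a \right)} = 2 r$
$35458 - Z{\left(x{\left(-10,1 \right)} \right)} = 35458 - -141 = 35458 + 141 = 35599$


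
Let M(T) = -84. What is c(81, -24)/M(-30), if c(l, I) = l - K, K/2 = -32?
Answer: -145/84 ≈ -1.7262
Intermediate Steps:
K = -64 (K = 2*(-32) = -64)
c(l, I) = 64 + l (c(l, I) = l - 1*(-64) = l + 64 = 64 + l)
c(81, -24)/M(-30) = (64 + 81)/(-84) = 145*(-1/84) = -145/84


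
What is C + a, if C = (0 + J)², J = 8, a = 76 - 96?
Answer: 44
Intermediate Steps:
a = -20
C = 64 (C = (0 + 8)² = 8² = 64)
C + a = 64 - 20 = 44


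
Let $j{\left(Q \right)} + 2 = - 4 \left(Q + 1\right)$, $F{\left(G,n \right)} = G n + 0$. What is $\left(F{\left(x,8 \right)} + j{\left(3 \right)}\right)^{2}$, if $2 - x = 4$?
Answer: $1156$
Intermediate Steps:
$x = -2$ ($x = 2 - 4 = -2$)
$F{\left(G,n \right)} = G n$
$j{\left(Q \right)} = -6 - 4 Q$ ($j{\left(Q \right)} = -2 - 4 \left(Q + 1\right) = -2 - 4 \left(1 + Q\right) = -2 - \left(4 + 4 Q\right) = -6 - 4 Q$)
$\left(F{\left(x,8 \right)} + j{\left(3 \right)}\right)^{2} = \left(\left(-2\right) 8 - 18\right)^{2} = \left(-16 - 18\right)^{2} = \left(-34\right)^{2} = 1156$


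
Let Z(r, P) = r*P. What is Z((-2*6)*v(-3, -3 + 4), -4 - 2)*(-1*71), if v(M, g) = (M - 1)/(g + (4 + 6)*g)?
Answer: 20448/11 ≈ 1858.9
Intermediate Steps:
v(M, g) = (-1 + M)/(11*g) (v(M, g) = (-1 + M)/(g + 10*g) = (-1 + M)/((11*g)) = (-1 + M)*(1/(11*g)) = (-1 + M)/(11*g))
Z(r, P) = P*r
Z((-2*6)*v(-3, -3 + 4), -4 - 2)*(-1*71) = ((-4 - 2)*((-2*6)*((-1 - 3)/(11*(-3 + 4)))))*(-1*71) = -(-72)*(1/11)*(-4)/1*(-71) = -(-72)*(1/11)*1*(-4)*(-71) = -(-72)*(-4)/11*(-71) = -6*48/11*(-71) = -288/11*(-71) = 20448/11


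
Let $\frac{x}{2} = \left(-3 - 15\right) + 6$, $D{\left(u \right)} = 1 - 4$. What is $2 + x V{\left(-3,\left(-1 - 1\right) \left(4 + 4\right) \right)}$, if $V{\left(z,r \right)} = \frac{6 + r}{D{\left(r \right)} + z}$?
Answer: $-38$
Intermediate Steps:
$D{\left(u \right)} = -3$ ($D{\left(u \right)} = 1 - 4 = -3$)
$V{\left(z,r \right)} = \frac{6 + r}{-3 + z}$
$x = -24$ ($x = 2 \left(\left(-3 - 15\right) + 6\right) = 2 \left(-18 + 6\right) = 2 \left(-12\right) = -24$)
$2 + x V{\left(-3,\left(-1 - 1\right) \left(4 + 4\right) \right)} = 2 - 24 \frac{6 + \left(-1 - 1\right) \left(4 + 4\right)}{-3 - 3} = 2 - 24 \frac{6 - 16}{-6} = 2 - 24 \left(- \frac{6 - 16}{6}\right) = 2 - 24 \left(\left(- \frac{1}{6}\right) \left(-10\right)\right) = 2 - 40 = -38$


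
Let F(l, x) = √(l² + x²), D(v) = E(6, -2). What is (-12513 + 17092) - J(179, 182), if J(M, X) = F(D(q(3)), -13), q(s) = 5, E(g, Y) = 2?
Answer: 4579 - √173 ≈ 4565.8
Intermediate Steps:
D(v) = 2
J(M, X) = √173 (J(M, X) = √(2² + (-13)²) = √(4 + 169) = √173)
(-12513 + 17092) - J(179, 182) = (-12513 + 17092) - √173 = 4579 - √173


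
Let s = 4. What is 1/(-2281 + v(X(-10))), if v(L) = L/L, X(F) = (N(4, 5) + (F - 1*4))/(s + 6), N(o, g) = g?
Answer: -1/2280 ≈ -0.00043860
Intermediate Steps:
X(F) = 1/10 + F/10 (X(F) = (5 + (F - 1*4))/(4 + 6) = (5 + (F - 4))/10 = (5 + (-4 + F))*(1/10) = (1 + F)*(1/10) = 1/10 + F/10)
v(L) = 1
1/(-2281 + v(X(-10))) = 1/(-2281 + 1) = 1/(-2280) = -1/2280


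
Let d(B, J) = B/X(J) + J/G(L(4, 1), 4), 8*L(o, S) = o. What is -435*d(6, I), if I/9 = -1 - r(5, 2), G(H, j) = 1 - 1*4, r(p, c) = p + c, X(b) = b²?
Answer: -3006865/288 ≈ -10441.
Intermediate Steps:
r(p, c) = c + p
L(o, S) = o/8
G(H, j) = -3 (G(H, j) = 1 - 4 = -3)
I = -72 (I = 9*(-1 - (2 + 5)) = 9*(-1 - 1*7) = 9*(-1 - 7) = 9*(-8) = -72)
d(B, J) = -J/3 + B/J² (d(B, J) = B/(J²) + J/(-3) = B/J² + J*(-⅓) = B/J² - J/3 = -J/3 + B/J²)
-435*d(6, I) = -435*(-⅓*(-72) + 6/(-72)²) = -435*(24 + 6*(1/5184)) = -435*(24 + 1/864) = -435*20737/864 = -3006865/288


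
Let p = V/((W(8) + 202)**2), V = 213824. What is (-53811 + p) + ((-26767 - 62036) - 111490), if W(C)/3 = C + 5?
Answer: -14758400600/58081 ≈ -2.5410e+5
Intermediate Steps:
W(C) = 15 + 3*C (W(C) = 3*(C + 5) = 3*(5 + C) = 15 + 3*C)
p = 213824/58081 (p = 213824/(((15 + 3*8) + 202)**2) = 213824/(((15 + 24) + 202)**2) = 213824/((39 + 202)**2) = 213824/(241**2) = 213824/58081 ≈ 3.6815)
(-53811 + p) + ((-26767 - 62036) - 111490) = (-53811 + 213824/58081) + ((-26767 - 62036) - 111490) = -3125182867/58081 + (-88803 - 111490) = -3125182867/58081 - 200293 = -14758400600/58081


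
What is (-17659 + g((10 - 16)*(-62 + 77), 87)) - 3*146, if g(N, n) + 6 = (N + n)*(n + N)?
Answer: -18094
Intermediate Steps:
g(N, n) = -6 + (N + n)² (g(N, n) = -6 + (N + n)*(n + N) = -6 + (N + n)*(N + n) = -6 + (N + n)²)
(-17659 + g((10 - 16)*(-62 + 77), 87)) - 3*146 = (-17659 + (-6 + ((10 - 16)*(-62 + 77) + 87)²)) - 3*146 = (-17659 + (-6 + (-6*15 + 87)²)) - 438 = (-17659 + (-6 + (-90 + 87)²)) - 438 = (-17659 + (-6 + (-3)²)) - 438 = (-17659 + (-6 + 9)) - 438 = (-17659 + 3) - 438 = -17656 - 438 = -18094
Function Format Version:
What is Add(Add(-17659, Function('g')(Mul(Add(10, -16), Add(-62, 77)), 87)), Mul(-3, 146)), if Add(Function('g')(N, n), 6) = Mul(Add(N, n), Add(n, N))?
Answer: -18094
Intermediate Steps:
Function('g')(N, n) = Add(-6, Pow(Add(N, n), 2)) (Function('g')(N, n) = Add(-6, Mul(Add(N, n), Add(n, N))) = Add(-6, Mul(Add(N, n), Add(N, n))) = Add(-6, Pow(Add(N, n), 2)))
Add(Add(-17659, Function('g')(Mul(Add(10, -16), Add(-62, 77)), 87)), Mul(-3, 146)) = Add(Add(-17659, Add(-6, Pow(Add(Mul(Add(10, -16), Add(-62, 77)), 87), 2))), Mul(-3, 146)) = Add(Add(-17659, Add(-6, Pow(Add(Mul(-6, 15), 87), 2))), -438) = Add(Add(-17659, Add(-6, Pow(Add(-90, 87), 2))), -438) = Add(Add(-17659, Add(-6, Pow(-3, 2))), -438) = Add(Add(-17659, Add(-6, 9)), -438) = Add(Add(-17659, 3), -438) = Add(-17656, -438) = -18094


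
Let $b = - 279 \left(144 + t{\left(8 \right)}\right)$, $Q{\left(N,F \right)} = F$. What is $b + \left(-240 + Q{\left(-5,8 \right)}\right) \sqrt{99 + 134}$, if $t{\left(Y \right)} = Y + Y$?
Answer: $-44640 - 232 \sqrt{233} \approx -48181.0$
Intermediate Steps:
$t{\left(Y \right)} = 2 Y$
$b = -44640$ ($b = - 279 \left(144 + 2 \cdot 8\right) = - 279 \left(144 + 16\right) = \left(-279\right) 160 = -44640$)
$b + \left(-240 + Q{\left(-5,8 \right)}\right) \sqrt{99 + 134} = -44640 + \left(-240 + 8\right) \sqrt{99 + 134} = -44640 - 232 \sqrt{233}$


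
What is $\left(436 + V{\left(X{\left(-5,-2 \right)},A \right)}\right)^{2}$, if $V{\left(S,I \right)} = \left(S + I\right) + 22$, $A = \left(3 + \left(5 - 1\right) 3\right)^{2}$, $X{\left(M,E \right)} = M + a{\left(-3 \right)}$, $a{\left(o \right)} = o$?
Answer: $455625$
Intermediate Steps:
$X{\left(M,E \right)} = -3 + M$ ($X{\left(M,E \right)} = M - 3 = -3 + M$)
$A = 225$ ($A = \left(3 + 4 \cdot 3\right)^{2} = \left(3 + 12\right)^{2} = 15^{2} = 225$)
$V{\left(S,I \right)} = 22 + I + S$ ($V{\left(S,I \right)} = \left(I + S\right) + 22 = 22 + I + S$)
$\left(436 + V{\left(X{\left(-5,-2 \right)},A \right)}\right)^{2} = \left(436 + \left(22 + 225 - 8\right)\right)^{2} = \left(436 + 239\right)^{2} = 675^{2} = 455625$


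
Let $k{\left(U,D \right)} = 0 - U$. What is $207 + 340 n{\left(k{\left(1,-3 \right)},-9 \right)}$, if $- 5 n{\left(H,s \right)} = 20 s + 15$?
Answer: $11427$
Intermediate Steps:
$k{\left(U,D \right)} = - U$
$n{\left(H,s \right)} = -3 - 4 s$ ($n{\left(H,s \right)} = - \frac{20 s + 15}{5} = - \frac{15 + 20 s}{5} = -3 - 4 s$)
$207 + 340 n{\left(k{\left(1,-3 \right)},-9 \right)} = 207 + 340 \left(-3 - -36\right) = 207 + 340 \left(-3 + 36\right) = 207 + 340 \cdot 33 = 207 + 11220 = 11427$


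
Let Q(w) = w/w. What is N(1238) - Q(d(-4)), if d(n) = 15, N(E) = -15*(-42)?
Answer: 629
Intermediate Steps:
N(E) = 630
Q(w) = 1
N(1238) - Q(d(-4)) = 630 - 1*1 = 630 - 1 = 629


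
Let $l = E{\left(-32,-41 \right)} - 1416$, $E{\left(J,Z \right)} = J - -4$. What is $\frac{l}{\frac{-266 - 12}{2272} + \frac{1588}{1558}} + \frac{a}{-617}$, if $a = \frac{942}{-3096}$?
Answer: $- \frac{406834444235221}{252692811516} \approx -1610.0$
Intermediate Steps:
$E{\left(J,Z \right)} = 4 + J$ ($E{\left(J,Z \right)} = J + 4 = 4 + J$)
$l = -1444$ ($l = \left(4 - 32\right) - 1416 = -28 - 1416 = -1444$)
$a = - \frac{157}{516}$ ($a = 942 \left(- \frac{1}{3096}\right) = - \frac{157}{516} \approx -0.30426$)
$\frac{l}{\frac{-266 - 12}{2272} + \frac{1588}{1558}} + \frac{a}{-617} = - \frac{1444}{\frac{-266 - 12}{2272} + \frac{1588}{1558}} - \frac{157}{516 \left(-617\right)} = - \frac{1444}{\left(-266 - 12\right) \frac{1}{2272} + 1588 \cdot \frac{1}{1558}} - - \frac{157}{318372} = - \frac{1444}{\left(-278\right) \frac{1}{2272} + \frac{794}{779}} + \frac{157}{318372} = - \frac{1444}{- \frac{139}{1136} + \frac{794}{779}} + \frac{157}{318372} = - \frac{1444}{\frac{793703}{884944}} + \frac{157}{318372} = \left(-1444\right) \frac{884944}{793703} + \frac{157}{318372} = - \frac{1277859136}{793703} + \frac{157}{318372} = - \frac{406834444235221}{252692811516}$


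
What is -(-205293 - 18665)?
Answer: 223958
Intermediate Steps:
-(-205293 - 18665) = -1*(-223958) = 223958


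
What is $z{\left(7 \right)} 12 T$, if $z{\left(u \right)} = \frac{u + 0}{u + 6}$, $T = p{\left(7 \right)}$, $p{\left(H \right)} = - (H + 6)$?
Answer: $-84$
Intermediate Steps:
$p{\left(H \right)} = -6 - H$ ($p{\left(H \right)} = - (6 + H) = -6 - H$)
$T = -13$ ($T = -6 - 7 = -13$)
$z{\left(u \right)} = \frac{u}{6 + u}$
$z{\left(7 \right)} 12 T = \frac{7}{6 + 7} \cdot 12 \left(-13\right) = \frac{7}{13} \cdot 12 \left(-13\right) = \frac{84}{13} \left(-13\right) = -84$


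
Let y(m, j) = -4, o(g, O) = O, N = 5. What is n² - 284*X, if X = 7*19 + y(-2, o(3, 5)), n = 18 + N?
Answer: -36107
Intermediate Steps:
n = 23 (n = 18 + 5 = 23)
X = 129 (X = 7*19 - 4 = 133 - 4 = 129)
n² - 284*X = 23² - 284*129 = 529 - 36636 = -36107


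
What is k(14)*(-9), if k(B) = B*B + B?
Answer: -1890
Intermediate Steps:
k(B) = B + B**2 (k(B) = B**2 + B = B + B**2)
k(14)*(-9) = (14*(1 + 14))*(-9) = (14*15)*(-9) = 210*(-9) = -1890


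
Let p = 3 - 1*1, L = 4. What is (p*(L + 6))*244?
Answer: 4880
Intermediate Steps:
p = 2 (p = 3 - 1 = 2)
(p*(L + 6))*244 = (2*(4 + 6))*244 = (2*10)*244 = 20*244 = 4880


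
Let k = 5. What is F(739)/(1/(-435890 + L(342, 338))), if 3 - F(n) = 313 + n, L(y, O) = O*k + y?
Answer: 455117042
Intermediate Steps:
L(y, O) = y + 5*O (L(y, O) = O*5 + y = 5*O + y = y + 5*O)
F(n) = -310 - n (F(n) = 3 - (313 + n) = 3 + (-313 - n) = -310 - n)
F(739)/(1/(-435890 + L(342, 338))) = (-310 - 1*739)/(1/(-435890 + (342 + 5*338))) = (-310 - 739)/(1/(-435890 + (342 + 1690))) = -1049/(1/(-435890 + 2032)) = -1049/(1/(-433858)) = -1049/(-1/433858) = -1049*(-433858) = 455117042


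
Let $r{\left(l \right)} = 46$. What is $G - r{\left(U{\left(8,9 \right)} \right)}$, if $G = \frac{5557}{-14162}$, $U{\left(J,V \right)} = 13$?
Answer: $- \frac{657009}{14162} \approx -46.392$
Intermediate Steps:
$G = - \frac{5557}{14162}$ ($G = 5557 \left(- \frac{1}{14162}\right) = - \frac{5557}{14162} \approx -0.39239$)
$G - r{\left(U{\left(8,9 \right)} \right)} = - \frac{5557}{14162} - 46 = - \frac{657009}{14162}$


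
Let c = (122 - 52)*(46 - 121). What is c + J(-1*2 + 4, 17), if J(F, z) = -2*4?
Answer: -5258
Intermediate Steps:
c = -5250 (c = 70*(-75) = -5250)
J(F, z) = -8
c + J(-1*2 + 4, 17) = -5250 - 8 = -5258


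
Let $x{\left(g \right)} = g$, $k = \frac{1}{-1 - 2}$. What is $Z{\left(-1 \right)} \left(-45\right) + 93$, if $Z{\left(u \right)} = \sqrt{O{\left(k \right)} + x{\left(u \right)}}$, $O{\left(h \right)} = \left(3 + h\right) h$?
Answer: $93 - 15 i \sqrt{17} \approx 93.0 - 61.847 i$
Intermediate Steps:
$k = - \frac{1}{3}$ ($k = \frac{1}{-3} = - \frac{1}{3} \approx -0.33333$)
$O{\left(h \right)} = h \left(3 + h\right)$
$Z{\left(u \right)} = \sqrt{- \frac{8}{9} + u}$ ($Z{\left(u \right)} = \sqrt{- \frac{3 - \frac{1}{3}}{3} + u} = \sqrt{\left(- \frac{1}{3}\right) \frac{8}{3} + u} = \sqrt{- \frac{8}{9} + u}$)
$Z{\left(-1 \right)} \left(-45\right) + 93 = \frac{\sqrt{-8 + 9 \left(-1\right)}}{3} \left(-45\right) + 93 = \frac{\sqrt{-8 - 9}}{3} \left(-45\right) + 93 = \frac{\sqrt{-17}}{3} \left(-45\right) + 93 = \frac{i \sqrt{17}}{3} \left(-45\right) + 93 = - 15 i \sqrt{17} + 93 = 93 - 15 i \sqrt{17}$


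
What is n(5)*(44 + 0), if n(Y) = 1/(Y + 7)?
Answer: 11/3 ≈ 3.6667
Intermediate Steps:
n(Y) = 1/(7 + Y)
n(5)*(44 + 0) = (44 + 0)/(7 + 5) = 44/12 = (1/12)*44 = 11/3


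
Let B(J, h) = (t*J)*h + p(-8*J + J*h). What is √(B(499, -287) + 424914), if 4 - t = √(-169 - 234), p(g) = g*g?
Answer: √(21669164087 + 143213*I*√403) ≈ 1.472e+5 + 9.8*I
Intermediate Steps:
p(g) = g²
t = 4 - I*√403 (t = 4 - √(-169 - 234) = 4 - √(-403) = 4 - I*√403 ≈ 4.0 - 20.075*I)
B(J, h) = (-8*J + J*h)² + J*h*(4 - I*√403) (B(J, h) = ((4 - I*√403)*J)*h + (-8*J + J*h)² = (J*(4 - I*√403))*h + (-8*J + J*h)² = J*h*(4 - I*√403) + (-8*J + J*h)² = (-8*J + J*h)² + J*h*(4 - I*√403))
√(B(499, -287) + 424914) = √(499*(499*(-8 - 287)² - 287*(4 - I*√403)) + 424914) = √(499*(499*(-295)² + (-1148 + 287*I*√403)) + 424914) = √(499*(499*87025 + (-1148 + 287*I*√403)) + 424914) = √(499*(43425475 + (-1148 + 287*I*√403)) + 424914) = √(499*(43424327 + 287*I*√403) + 424914) = √((21668739173 + 143213*I*√403) + 424914) = √(21669164087 + 143213*I*√403)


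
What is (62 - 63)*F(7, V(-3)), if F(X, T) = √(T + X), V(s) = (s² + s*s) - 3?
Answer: -√22 ≈ -4.6904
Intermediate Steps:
V(s) = -3 + 2*s² (V(s) = (s² + s²) - 3 = 2*s² - 3 = -3 + 2*s²)
(62 - 63)*F(7, V(-3)) = (62 - 63)*√((-3 + 2*(-3)²) + 7) = -√((-3 + 2*9) + 7) = -√((-3 + 18) + 7) = -√(15 + 7) = -√22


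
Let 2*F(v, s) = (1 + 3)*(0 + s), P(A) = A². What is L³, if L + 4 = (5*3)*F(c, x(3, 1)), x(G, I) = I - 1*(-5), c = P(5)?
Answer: 5451776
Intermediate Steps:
c = 25 (c = 5² = 25)
x(G, I) = 5 + I (x(G, I) = I + 5 = 5 + I)
F(v, s) = 2*s (F(v, s) = ((1 + 3)*(0 + s))/2 = (4*s)/2 = 2*s)
L = 176 (L = -4 + (5*3)*(2*(5 + 1)) = -4 + 15*(2*6) = -4 + 15*12 = -4 + 180 = 176)
L³ = 176³ = 5451776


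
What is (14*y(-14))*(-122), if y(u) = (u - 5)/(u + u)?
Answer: -1159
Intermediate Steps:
y(u) = (-5 + u)/(2*u) (y(u) = (-5 + u)/((2*u)) = (-5 + u)*(1/(2*u)) = (-5 + u)/(2*u))
(14*y(-14))*(-122) = (14*((½)*(-5 - 14)/(-14)))*(-122) = (14*((½)*(-1/14)*(-19)))*(-122) = (14*(19/28))*(-122) = (19/2)*(-122) = -1159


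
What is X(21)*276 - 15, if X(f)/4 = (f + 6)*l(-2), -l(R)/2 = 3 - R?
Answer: -298095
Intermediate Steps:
l(R) = -6 + 2*R (l(R) = -2*(3 - R) = -6 + 2*R)
X(f) = -240 - 40*f (X(f) = 4*((f + 6)*(-6 + 2*(-2))) = 4*((6 + f)*(-6 - 4)) = 4*((6 + f)*(-10)) = 4*(-60 - 10*f) = -240 - 40*f)
X(21)*276 - 15 = (-240 - 40*21)*276 - 15 = (-240 - 840)*276 - 15 = -1080*276 - 15 = -298080 - 15 = -298095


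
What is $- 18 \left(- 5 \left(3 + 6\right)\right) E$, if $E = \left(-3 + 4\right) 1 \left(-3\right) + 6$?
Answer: $2430$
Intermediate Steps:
$E = 3$ ($E = 1 \cdot 1 \left(-3\right) + 6 = 1 \left(-3\right) + 6 = -3 + 6 = 3$)
$- 18 \left(- 5 \left(3 + 6\right)\right) E = - 18 \left(- 5 \left(3 + 6\right)\right) 3 = - 18 \left(\left(-5\right) 9\right) 3 = \left(-18\right) \left(-45\right) 3 = 810 \cdot 3 = 2430$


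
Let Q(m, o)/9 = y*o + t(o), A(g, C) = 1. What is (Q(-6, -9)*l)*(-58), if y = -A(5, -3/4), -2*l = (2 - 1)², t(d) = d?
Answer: 0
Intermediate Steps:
l = -½ (l = -(2 - 1)²/2 = -½*1² = -½*1 = -½ ≈ -0.50000)
y = -1 (y = -1*1 = -1)
Q(m, o) = 0 (Q(m, o) = 9*(-o + o) = 9*0 = 0)
(Q(-6, -9)*l)*(-58) = (0*(-½))*(-58) = 0*(-58) = 0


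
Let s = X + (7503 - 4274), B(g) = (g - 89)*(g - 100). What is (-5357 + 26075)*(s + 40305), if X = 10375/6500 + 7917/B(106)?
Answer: 399381725079/442 ≈ 9.0358e+8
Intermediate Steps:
B(g) = (-100 + g)*(-89 + g) (B(g) = (-89 + g)*(-100 + g) = (-100 + g)*(-89 + g))
X = 70025/884 (X = 10375/6500 + 7917/(8900 + 106² - 189*106) = 10375*(1/6500) + 7917/(8900 + 11236 - 20034) = 83/52 + 7917/102 = 83/52 + 7917*(1/102) = 83/52 + 2639/34 = 70025/884 ≈ 79.214)
s = 2924461/884 (s = 70025/884 + (7503 - 4274) = 70025/884 + 3229 = 2924461/884 ≈ 3308.2)
(-5357 + 26075)*(s + 40305) = (-5357 + 26075)*(2924461/884 + 40305) = 20718*(38554081/884) = 399381725079/442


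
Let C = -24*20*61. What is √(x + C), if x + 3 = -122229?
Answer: 2*I*√37878 ≈ 389.25*I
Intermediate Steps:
x = -122232 (x = -3 - 122229 = -122232)
C = -29280 (C = -480*61 = -29280)
√(x + C) = √(-122232 - 29280) = √(-151512) = 2*I*√37878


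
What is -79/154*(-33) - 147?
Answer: -1821/14 ≈ -130.07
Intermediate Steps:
-79/154*(-33) - 147 = 237/14 - 147 = -1821/14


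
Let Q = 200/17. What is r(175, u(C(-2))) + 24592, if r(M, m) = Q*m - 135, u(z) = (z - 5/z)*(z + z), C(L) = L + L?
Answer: 420169/17 ≈ 24716.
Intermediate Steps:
C(L) = 2*L
u(z) = 2*z*(z - 5/z) (u(z) = (z - 5/z)*(2*z) = 2*z*(z - 5/z))
Q = 200/17 (Q = 200*(1/17) = 200/17 ≈ 11.765)
r(M, m) = -135 + 200*m/17 (r(M, m) = 200*m/17 - 135 = -135 + 200*m/17)
r(175, u(C(-2))) + 24592 = (-135 + 200*(-10 + 2*(2*(-2))²)/17) + 24592 = (-135 + 200*(-10 + 2*(-4)²)/17) + 24592 = (-135 + 200*(-10 + 2*16)/17) + 24592 = (-135 + 200*(-10 + 32)/17) + 24592 = (-135 + (200/17)*22) + 24592 = (-135 + 4400/17) + 24592 = 2105/17 + 24592 = 420169/17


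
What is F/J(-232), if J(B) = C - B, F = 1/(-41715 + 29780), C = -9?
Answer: -1/2661505 ≈ -3.7573e-7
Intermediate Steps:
F = -1/11935 (F = 1/(-11935) = -1/11935 ≈ -8.3787e-5)
J(B) = -9 - B
F/J(-232) = -1/(11935*(-9 - 1*(-232))) = -1/(11935*(-9 + 232)) = -1/11935/223 = -1/11935*1/223 = -1/2661505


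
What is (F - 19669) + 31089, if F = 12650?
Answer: 24070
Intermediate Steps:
(F - 19669) + 31089 = (12650 - 19669) + 31089 = -7019 + 31089 = 24070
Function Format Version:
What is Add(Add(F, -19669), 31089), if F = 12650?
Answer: 24070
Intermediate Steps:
Add(Add(F, -19669), 31089) = Add(Add(12650, -19669), 31089) = Add(-7019, 31089) = 24070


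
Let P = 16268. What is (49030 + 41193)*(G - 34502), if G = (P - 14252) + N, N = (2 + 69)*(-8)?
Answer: -2982231042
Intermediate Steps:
N = -568 (N = 71*(-8) = -568)
G = 1448 (G = (16268 - 14252) - 568 = 2016 - 568 = 1448)
(49030 + 41193)*(G - 34502) = (49030 + 41193)*(1448 - 34502) = 90223*(-33054) = -2982231042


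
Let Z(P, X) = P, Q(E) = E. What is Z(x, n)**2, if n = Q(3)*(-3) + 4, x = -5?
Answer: 25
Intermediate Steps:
n = -5 (n = 3*(-3) + 4 = -9 + 4 = -5)
Z(x, n)**2 = (-5)**2 = 25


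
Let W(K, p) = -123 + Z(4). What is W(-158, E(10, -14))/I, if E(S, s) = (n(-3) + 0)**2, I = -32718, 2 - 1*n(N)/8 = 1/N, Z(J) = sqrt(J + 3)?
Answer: 1/266 - sqrt(7)/32718 ≈ 0.0036785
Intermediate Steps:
Z(J) = sqrt(3 + J)
n(N) = 16 - 8/N
E(S, s) = 3136/9 (E(S, s) = ((16 - 8/(-3)) + 0)**2 = ((16 - 8*(-1/3)) + 0)**2 = ((16 + 8/3) + 0)**2 = (56/3 + 0)**2 = (56/3)**2 = 3136/9)
W(K, p) = -123 + sqrt(7) (W(K, p) = -123 + sqrt(3 + 4) = -123 + sqrt(7))
W(-158, E(10, -14))/I = (-123 + sqrt(7))/(-32718) = (-123 + sqrt(7))*(-1/32718) = 1/266 - sqrt(7)/32718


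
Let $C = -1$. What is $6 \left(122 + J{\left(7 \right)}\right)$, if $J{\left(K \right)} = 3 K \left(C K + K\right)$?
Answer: $732$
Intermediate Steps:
$J{\left(K \right)} = 0$ ($J{\left(K \right)} = 3 K \left(- K + K\right) = 3 K 0 = 0$)
$6 \left(122 + J{\left(7 \right)}\right) = 6 \left(122 + 0\right) = 6 \cdot 122 = 732$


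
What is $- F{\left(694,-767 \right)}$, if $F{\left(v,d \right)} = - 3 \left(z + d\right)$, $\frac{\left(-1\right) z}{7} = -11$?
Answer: $-2070$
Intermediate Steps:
$z = 77$ ($z = \left(-7\right) \left(-11\right) = 77$)
$F{\left(v,d \right)} = -231 - 3 d$ ($F{\left(v,d \right)} = - 3 \left(77 + d\right) = -231 - 3 d$)
$- F{\left(694,-767 \right)} = - (-231 - -2301) = - (-231 + 2301) = \left(-1\right) 2070 = -2070$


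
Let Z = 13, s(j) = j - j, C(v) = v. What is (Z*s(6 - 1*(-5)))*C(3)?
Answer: 0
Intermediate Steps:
s(j) = 0
(Z*s(6 - 1*(-5)))*C(3) = (13*0)*3 = 0*3 = 0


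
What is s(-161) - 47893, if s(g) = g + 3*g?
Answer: -48537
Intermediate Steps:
s(g) = 4*g
s(-161) - 47893 = 4*(-161) - 47893 = -644 - 47893 = -48537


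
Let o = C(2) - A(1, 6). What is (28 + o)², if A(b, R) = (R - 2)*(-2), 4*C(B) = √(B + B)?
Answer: 5329/4 ≈ 1332.3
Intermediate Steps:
C(B) = √2*√B/4 (C(B) = √(B + B)/4 = √(2*B)/4 = (√2*√B)/4 = √2*√B/4)
A(b, R) = 4 - 2*R (A(b, R) = (-2 + R)*(-2) = 4 - 2*R)
o = 17/2 (o = √2*√2/4 - (4 - 2*6) = ½ - (4 - 12) = ½ - 1*(-8) = ½ + 8 = 17/2 ≈ 8.5000)
(28 + o)² = (28 + 17/2)² = (73/2)² = 5329/4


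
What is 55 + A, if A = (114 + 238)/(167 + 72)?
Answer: 13497/239 ≈ 56.473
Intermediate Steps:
A = 352/239 ≈ 1.4728
55 + A = 55 + 352/239 = 13497/239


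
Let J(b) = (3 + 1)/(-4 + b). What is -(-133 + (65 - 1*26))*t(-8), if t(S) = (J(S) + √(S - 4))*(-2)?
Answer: 188/3 - 376*I*√3 ≈ 62.667 - 651.25*I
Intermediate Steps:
J(b) = 4/(-4 + b)
t(S) = -8/(-4 + S) - 2*√(-4 + S) (t(S) = (4/(-4 + S) + √(S - 4))*(-2) = (4/(-4 + S) + √(-4 + S))*(-2) = (√(-4 + S) + 4/(-4 + S))*(-2) = -8/(-4 + S) - 2*√(-4 + S))
-(-133 + (65 - 1*26))*t(-8) = -(-133 + (65 - 1*26))*2*(-4 - (-4 - 8)^(3/2))/(-4 - 8) = -(-133 + (65 - 26))*2*(-4 - (-12)^(3/2))/(-12) = -(-133 + 39)*2*(-1/12)*(-4 - (-24)*I*√3) = -(-94)*2*(-1/12)*(-4 + 24*I*√3) = -(-94)*(⅔ - 4*I*√3) = -(-188/3 + 376*I*√3) = 188/3 - 376*I*√3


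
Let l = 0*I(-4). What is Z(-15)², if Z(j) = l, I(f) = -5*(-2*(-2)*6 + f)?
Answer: 0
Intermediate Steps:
I(f) = -120 - 5*f (I(f) = -5*(4*6 + f) = -5*(24 + f) = -120 - 5*f)
l = 0 (l = 0*(-120 - 5*(-4)) = 0*(-120 + 20) = 0*(-100) = 0)
Z(j) = 0
Z(-15)² = 0² = 0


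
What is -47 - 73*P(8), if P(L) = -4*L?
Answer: 2289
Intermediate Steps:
-47 - 73*P(8) = -47 - (-292)*8 = -47 - 73*(-32) = -47 + 2336 = 2289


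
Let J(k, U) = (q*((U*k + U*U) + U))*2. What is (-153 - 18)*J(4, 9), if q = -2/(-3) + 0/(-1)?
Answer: -28728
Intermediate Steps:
q = ⅔ (q = -2*(-⅓) + 0*(-1) = ⅔ + 0 = ⅔ ≈ 0.66667)
J(k, U) = 4*U/3 + 4*U²/3 + 4*U*k/3 (J(k, U) = (2*((U*k + U*U) + U)/3)*2 = (2*((U*k + U²) + U)/3)*2 = (2*((U² + U*k) + U)/3)*2 = (2*(U + U² + U*k)/3)*2 = (2*U/3 + 2*U²/3 + 2*U*k/3)*2 = 4*U/3 + 4*U²/3 + 4*U*k/3)
(-153 - 18)*J(4, 9) = (-153 - 18)*((4/3)*9*(1 + 9 + 4)) = -228*9*14 = -171*168 = -28728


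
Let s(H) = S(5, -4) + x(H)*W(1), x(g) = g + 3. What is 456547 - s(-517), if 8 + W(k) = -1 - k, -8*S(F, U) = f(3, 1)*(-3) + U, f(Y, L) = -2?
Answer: 1805629/4 ≈ 4.5141e+5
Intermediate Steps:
S(F, U) = -3/4 - U/8 (S(F, U) = -(-2*(-3) + U)/8 = -(6 + U)/8 = -3/4 - U/8)
x(g) = 3 + g
W(k) = -9 - k (W(k) = -8 + (-1 - k) = -9 - k)
s(H) = -121/4 - 10*H (s(H) = (-3/4 - 1/8*(-4)) + (3 + H)*(-9 - 1*1) = (-3/4 + 1/2) + (3 + H)*(-9 - 1) = -1/4 + (3 + H)*(-10) = -1/4 + (-30 - 10*H) = -121/4 - 10*H)
456547 - s(-517) = 456547 - (-121/4 - 10*(-517)) = 456547 - (-121/4 + 5170) = 456547 - 1*20559/4 = 456547 - 20559/4 = 1805629/4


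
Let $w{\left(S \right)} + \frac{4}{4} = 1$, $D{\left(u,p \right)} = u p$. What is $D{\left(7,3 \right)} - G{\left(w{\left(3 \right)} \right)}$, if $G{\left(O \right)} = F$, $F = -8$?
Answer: $29$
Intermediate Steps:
$D{\left(u,p \right)} = p u$
$w{\left(S \right)} = 0$ ($w{\left(S \right)} = -1 + 1 = 0$)
$G{\left(O \right)} = -8$
$D{\left(7,3 \right)} - G{\left(w{\left(3 \right)} \right)} = 3 \cdot 7 - -8 = 21 + 8 = 29$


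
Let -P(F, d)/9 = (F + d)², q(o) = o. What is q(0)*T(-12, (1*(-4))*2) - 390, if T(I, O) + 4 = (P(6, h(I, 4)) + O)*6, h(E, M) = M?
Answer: -390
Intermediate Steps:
P(F, d) = -9*(F + d)²
T(I, O) = -5404 + 6*O (T(I, O) = -4 + (-9*(6 + 4)² + O)*6 = -4 + (-9*10² + O)*6 = -4 + (-9*100 + O)*6 = -4 + (-900 + O)*6 = -4 + (-5400 + 6*O) = -5404 + 6*O)
q(0)*T(-12, (1*(-4))*2) - 390 = 0*(-5404 + 6*((1*(-4))*2)) - 390 = 0*(-5404 + 6*(-4*2)) - 390 = 0*(-5404 + 6*(-8)) - 390 = 0*(-5404 - 48) - 390 = 0*(-5452) - 390 = 0 - 390 = -390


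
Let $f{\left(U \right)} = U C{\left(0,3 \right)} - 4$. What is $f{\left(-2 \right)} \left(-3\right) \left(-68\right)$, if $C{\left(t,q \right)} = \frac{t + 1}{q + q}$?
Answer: $-884$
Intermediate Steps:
$C{\left(t,q \right)} = \frac{1 + t}{2 q}$
$f{\left(U \right)} = -4 + \frac{U}{6}$ ($f{\left(U \right)} = U \frac{1 + 0}{2 \cdot 3} - 4 = U \frac{1}{2} \cdot \frac{1}{3} \cdot 1 - 4 = U \frac{1}{6} - 4 = \frac{U}{6} - 4 = -4 + \frac{U}{6}$)
$f{\left(-2 \right)} \left(-3\right) \left(-68\right) = \left(-4 + \frac{1}{6} \left(-2\right)\right) \left(-3\right) \left(-68\right) = \left(-4 - \frac{1}{3}\right) \left(-3\right) \left(-68\right) = \left(- \frac{13}{3}\right) \left(-3\right) \left(-68\right) = 13 \left(-68\right) = -884$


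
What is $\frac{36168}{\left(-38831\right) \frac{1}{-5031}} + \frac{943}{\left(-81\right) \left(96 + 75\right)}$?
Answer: $\frac{193869851875}{41372937} \approx 4685.9$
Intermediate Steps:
$\frac{36168}{\left(-38831\right) \frac{1}{-5031}} + \frac{943}{\left(-81\right) \left(96 + 75\right)} = \frac{36168}{\left(-38831\right) \left(- \frac{1}{5031}\right)} + \frac{943}{\left(-81\right) 171} = \frac{36168}{\frac{2987}{387}} + \frac{943}{-13851} = 36168 \cdot \frac{387}{2987} + 943 \left(- \frac{1}{13851}\right) = \frac{13997016}{2987} - \frac{943}{13851} = \frac{193869851875}{41372937}$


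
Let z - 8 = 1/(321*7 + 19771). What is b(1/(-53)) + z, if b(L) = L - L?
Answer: 176145/22018 ≈ 8.0000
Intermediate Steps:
z = 176145/22018 (z = 8 + 1/(321*7 + 19771) = 8 + 1/(2247 + 19771) = 8 + 1/22018 = 176145/22018 ≈ 8.0000)
b(L) = 0
b(1/(-53)) + z = 0 + 176145/22018 = 176145/22018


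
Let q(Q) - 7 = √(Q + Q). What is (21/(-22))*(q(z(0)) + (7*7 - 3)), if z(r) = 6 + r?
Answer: -1113/22 - 21*√3/11 ≈ -53.898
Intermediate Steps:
q(Q) = 7 + √2*√Q (q(Q) = 7 + √(Q + Q) = 7 + √(2*Q) = 7 + √2*√Q)
(21/(-22))*(q(z(0)) + (7*7 - 3)) = (21/(-22))*((7 + √2*√(6 + 0)) + (7*7 - 3)) = (21*(-1/22))*((7 + √2*√6) + (49 - 3)) = -21*((7 + 2*√3) + 46)/22 = -21*(53 + 2*√3)/22 = -1113/22 - 21*√3/11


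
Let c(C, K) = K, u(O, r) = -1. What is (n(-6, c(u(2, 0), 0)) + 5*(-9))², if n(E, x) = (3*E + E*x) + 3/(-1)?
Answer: 4356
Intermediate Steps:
n(E, x) = -3 + 3*E + E*x (n(E, x) = (3*E + E*x) + 3*(-1) = (3*E + E*x) - 3 = -3 + 3*E + E*x)
(n(-6, c(u(2, 0), 0)) + 5*(-9))² = ((-3 + 3*(-6) - 6*0) + 5*(-9))² = ((-3 - 18 + 0) - 45)² = (-21 - 45)² = (-66)² = 4356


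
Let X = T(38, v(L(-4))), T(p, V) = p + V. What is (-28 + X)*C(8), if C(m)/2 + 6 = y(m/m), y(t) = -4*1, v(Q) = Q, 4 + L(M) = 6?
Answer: -240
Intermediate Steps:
L(M) = 2 (L(M) = -4 + 6 = 2)
T(p, V) = V + p
X = 40 (X = 2 + 38 = 40)
y(t) = -4
C(m) = -20 (C(m) = -12 + 2*(-4) = -12 - 8 = -20)
(-28 + X)*C(8) = (-28 + 40)*(-20) = 12*(-20) = -240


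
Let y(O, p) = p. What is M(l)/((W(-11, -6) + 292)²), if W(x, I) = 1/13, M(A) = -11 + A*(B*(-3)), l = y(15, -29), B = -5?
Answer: -75374/14417209 ≈ -0.0052281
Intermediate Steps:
l = -29
M(A) = -11 + 15*A (M(A) = -11 + A*(-5*(-3)) = -11 + A*15 = -11 + 15*A)
W(x, I) = 1/13
M(l)/((W(-11, -6) + 292)²) = (-11 + 15*(-29))/((1/13 + 292)²) = (-11 - 435)/((3797/13)²) = -446/14417209/169 = -446*169/14417209 = -75374/14417209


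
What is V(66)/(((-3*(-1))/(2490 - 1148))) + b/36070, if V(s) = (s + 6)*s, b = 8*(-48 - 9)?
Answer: 38337504252/18035 ≈ 2.1257e+6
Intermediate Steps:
b = -456 (b = 8*(-57) = -456)
V(s) = s*(6 + s) (V(s) = (6 + s)*s = s*(6 + s))
V(66)/(((-3*(-1))/(2490 - 1148))) + b/36070 = (66*(6 + 66))/(((-3*(-1))/(2490 - 1148))) - 456/36070 = (66*72)/((3/1342)) - 456*1/36070 = 4752/(((1/1342)*3)) - 228/18035 = 4752/(3/1342) - 228/18035 = 4752*(1342/3) - 228/18035 = 2125728 - 228/18035 = 38337504252/18035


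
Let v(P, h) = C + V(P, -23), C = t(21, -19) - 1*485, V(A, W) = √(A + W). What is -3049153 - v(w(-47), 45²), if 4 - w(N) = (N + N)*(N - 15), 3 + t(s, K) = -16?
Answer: -3048649 - I*√5847 ≈ -3.0486e+6 - 76.466*I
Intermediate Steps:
t(s, K) = -19 (t(s, K) = -3 - 16 = -19)
w(N) = 4 - 2*N*(-15 + N) (w(N) = 4 - (N + N)*(N - 15) = 4 - 2*N*(-15 + N))
C = -504 (C = -19 - 1*485 = -19 - 485 = -504)
v(P, h) = -504 + √(-23 + P) (v(P, h) = -504 + √(P - 23) = -504 + √(-23 + P))
-3049153 - v(w(-47), 45²) = -3049153 - (-504 + √(-23 + (4 - 2*(-47)² + 30*(-47)))) = -3049153 - (-504 + √(-23 + (4 - 2*2209 - 1410))) = -3049153 - (-504 + √(-23 + (4 - 4418 - 1410))) = -3049153 - (-504 + √(-23 - 5824)) = -3049153 - (-504 + √(-5847)) = -3049153 - (-504 + I*√5847) = -3049153 + (504 - I*√5847) = -3048649 - I*√5847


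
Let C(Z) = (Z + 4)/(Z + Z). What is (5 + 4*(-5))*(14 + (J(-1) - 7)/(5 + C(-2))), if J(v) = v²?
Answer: -190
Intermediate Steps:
C(Z) = (4 + Z)/(2*Z) (C(Z) = (4 + Z)/((2*Z)) = (4 + Z)*(1/(2*Z)) = (4 + Z)/(2*Z))
(5 + 4*(-5))*(14 + (J(-1) - 7)/(5 + C(-2))) = (5 + 4*(-5))*(14 + ((-1)² - 7)/(5 + (½)*(4 - 2)/(-2))) = (5 - 20)*(14 + (1 - 7)/(5 + (½)*(-½)*2)) = -15*(14 - 6/(5 - ½)) = -15*(14 - 6/9/2) = -15*(14 - 6*2/9) = -15*(14 - 4/3) = -15*38/3 = -190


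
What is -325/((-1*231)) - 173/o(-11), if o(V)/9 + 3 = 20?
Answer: 3254/11781 ≈ 0.27621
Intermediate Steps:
o(V) = 153 (o(V) = -27 + 9*20 = -27 + 180 = 153)
-325/((-1*231)) - 173/o(-11) = -325/((-1*231)) - 173/153 = -325/(-231) - 173*1/153 = -325*(-1/231) - 173/153 = 325/231 - 173/153 = 3254/11781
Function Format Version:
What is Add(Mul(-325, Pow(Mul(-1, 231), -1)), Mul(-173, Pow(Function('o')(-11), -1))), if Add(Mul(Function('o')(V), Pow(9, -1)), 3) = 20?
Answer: Rational(3254, 11781) ≈ 0.27621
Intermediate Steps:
Function('o')(V) = 153 (Function('o')(V) = Add(-27, Mul(9, 20)) = Add(-27, 180) = 153)
Add(Mul(-325, Pow(Mul(-1, 231), -1)), Mul(-173, Pow(Function('o')(-11), -1))) = Add(Mul(-325, Pow(Mul(-1, 231), -1)), Mul(-173, Pow(153, -1))) = Add(Mul(-325, Pow(-231, -1)), Mul(-173, Rational(1, 153))) = Add(Mul(-325, Rational(-1, 231)), Rational(-173, 153)) = Add(Rational(325, 231), Rational(-173, 153)) = Rational(3254, 11781)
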